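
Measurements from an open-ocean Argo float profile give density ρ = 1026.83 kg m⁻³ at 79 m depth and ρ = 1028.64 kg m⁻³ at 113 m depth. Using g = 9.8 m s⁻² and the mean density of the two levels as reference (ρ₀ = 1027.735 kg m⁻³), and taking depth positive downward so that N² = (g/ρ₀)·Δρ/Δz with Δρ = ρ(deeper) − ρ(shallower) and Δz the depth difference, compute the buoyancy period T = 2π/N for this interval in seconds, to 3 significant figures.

Δρ = 1028.64 − 1026.83 = 1.81 kg m⁻³ over Δz = 113 − 79 = 34 m.
N² = (9.8/1027.735) × (1.81/34) = 5.0763 × 10⁻⁴ s⁻².
N = √(5.0763 × 10⁻⁴) = 0.022531 rad s⁻¹, so T = 2π/N = 278.87 s ≈ 279 s.

279 s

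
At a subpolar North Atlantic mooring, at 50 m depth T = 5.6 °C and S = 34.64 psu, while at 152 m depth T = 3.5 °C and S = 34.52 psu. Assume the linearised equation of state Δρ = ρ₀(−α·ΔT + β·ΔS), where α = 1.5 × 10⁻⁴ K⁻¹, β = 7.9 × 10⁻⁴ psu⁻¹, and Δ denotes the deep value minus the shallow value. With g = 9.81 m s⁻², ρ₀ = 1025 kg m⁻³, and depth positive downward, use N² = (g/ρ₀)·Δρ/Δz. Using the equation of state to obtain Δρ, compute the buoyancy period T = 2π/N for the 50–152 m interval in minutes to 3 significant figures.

ΔT = -2.1 K, ΔS = -0.12 psu (deep − shallow).
Δρ/ρ₀ = −αΔT + βΔS = 3.15 × 10⁻⁴ − 9.48 × 10⁻⁵ = 2.202 × 10⁻⁴, so Δρ ≈ 0.2257 kg m⁻³.
N² = (g/ρ₀)·Δρ/Δz = g·(Δρ/ρ₀)/Δz = 9.81 × 2.202 × 10⁻⁴ / 102 = 2.1178 × 10⁻⁵ s⁻².
N = √(2.1178 × 10⁻⁵) = 4.6020 × 10⁻³ rad s⁻¹ → T = 2π/N = 1.3653 × 10³ s = 22.755 min ≈ 22.8 min.

22.8 min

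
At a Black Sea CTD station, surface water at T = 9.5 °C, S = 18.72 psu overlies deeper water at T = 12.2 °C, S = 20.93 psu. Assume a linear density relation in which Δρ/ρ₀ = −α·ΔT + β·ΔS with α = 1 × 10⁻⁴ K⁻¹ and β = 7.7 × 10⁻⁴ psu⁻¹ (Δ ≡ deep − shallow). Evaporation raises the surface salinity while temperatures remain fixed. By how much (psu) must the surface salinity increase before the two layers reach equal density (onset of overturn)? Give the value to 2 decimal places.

1.86 psu

Neutral buoyancy requires −α(T_deep − T_surf) + β(S_deep − S_surf′) = 0.
S_surf′ = S_deep − (α/β)·ΔT = 20.93 − (1 × 10⁻⁴/7.7 × 10⁻⁴)·(+2.7) = 20.5794 psu.
Increase required: 20.5794 − 18.72 = 1.8594 psu.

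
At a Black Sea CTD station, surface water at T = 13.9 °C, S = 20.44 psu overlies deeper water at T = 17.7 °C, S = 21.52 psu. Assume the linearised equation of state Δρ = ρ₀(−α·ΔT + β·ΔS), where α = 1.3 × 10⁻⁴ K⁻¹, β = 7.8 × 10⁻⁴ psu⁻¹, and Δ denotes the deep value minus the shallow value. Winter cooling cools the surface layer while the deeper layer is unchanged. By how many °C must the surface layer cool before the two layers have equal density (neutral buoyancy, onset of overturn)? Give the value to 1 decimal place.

2.7 °C

Neutral buoyancy requires Δρ = 0, i.e. −α(T_deep − T_surf′) + β(S_deep − S_surf) = 0.
T_surf′ = T_deep − (β/α)·ΔS = 17.7 − (7.8 × 10⁻⁴/1.3 × 10⁻⁴)·(+1.08) = 11.220 °C.
Cooling required: 13.9 − (11.220) = 2.680 °C.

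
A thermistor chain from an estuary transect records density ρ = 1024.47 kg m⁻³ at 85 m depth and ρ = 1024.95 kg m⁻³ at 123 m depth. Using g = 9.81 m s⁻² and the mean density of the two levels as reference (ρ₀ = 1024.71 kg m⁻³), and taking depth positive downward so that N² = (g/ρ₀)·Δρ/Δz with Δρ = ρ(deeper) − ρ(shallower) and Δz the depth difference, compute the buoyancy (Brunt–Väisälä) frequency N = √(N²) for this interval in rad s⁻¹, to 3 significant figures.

Δρ = 1024.95 − 1024.47 = 0.48 kg m⁻³ over Δz = 123 − 85 = 38 m.
N² = (9.81/1024.71) × (0.48/38) = 1.2093 × 10⁻⁴ s⁻².
N = √(1.2093 × 10⁻⁴) = 0.010997 rad s⁻¹ ≈ 0.0110 rad s⁻¹.

0.0110 rad s⁻¹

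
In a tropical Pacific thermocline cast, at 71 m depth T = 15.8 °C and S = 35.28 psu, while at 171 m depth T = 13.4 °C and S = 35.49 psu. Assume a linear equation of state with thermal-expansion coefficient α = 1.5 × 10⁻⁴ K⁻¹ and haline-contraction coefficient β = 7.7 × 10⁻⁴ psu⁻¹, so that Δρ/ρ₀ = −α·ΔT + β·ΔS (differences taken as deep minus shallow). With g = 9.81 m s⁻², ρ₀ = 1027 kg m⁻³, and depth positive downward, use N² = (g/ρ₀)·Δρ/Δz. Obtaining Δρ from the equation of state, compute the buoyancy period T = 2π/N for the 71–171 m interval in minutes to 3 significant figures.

14.6 min

ΔT = -2.4 K, ΔS = +0.21 psu (deep − shallow).
Δρ/ρ₀ = −αΔT + βΔS = 3.60 × 10⁻⁴ + 1.617 × 10⁻⁴ = 5.217 × 10⁻⁴, so Δρ ≈ 0.5358 kg m⁻³.
N² = (g/ρ₀)·Δρ/Δz = g·(Δρ/ρ₀)/Δz = 9.81 × 5.217 × 10⁻⁴ / 100 = 5.1179 × 10⁻⁵ s⁻².
N = √(5.1179 × 10⁻⁵) = 7.1539 × 10⁻³ rad s⁻¹ → T = 2π/N = 878.29 s = 14.638 min ≈ 14.6 min.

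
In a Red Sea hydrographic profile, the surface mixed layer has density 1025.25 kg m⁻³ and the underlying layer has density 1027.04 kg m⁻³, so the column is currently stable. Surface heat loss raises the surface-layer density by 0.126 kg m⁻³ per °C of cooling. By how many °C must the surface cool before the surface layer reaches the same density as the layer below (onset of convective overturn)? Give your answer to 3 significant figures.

14.2 °C

Density deficit of the surface layer: 1027.04 − 1025.25 = 1.79 kg m⁻³.
Required change = 1.79 / 0.126 = 14.2 °C.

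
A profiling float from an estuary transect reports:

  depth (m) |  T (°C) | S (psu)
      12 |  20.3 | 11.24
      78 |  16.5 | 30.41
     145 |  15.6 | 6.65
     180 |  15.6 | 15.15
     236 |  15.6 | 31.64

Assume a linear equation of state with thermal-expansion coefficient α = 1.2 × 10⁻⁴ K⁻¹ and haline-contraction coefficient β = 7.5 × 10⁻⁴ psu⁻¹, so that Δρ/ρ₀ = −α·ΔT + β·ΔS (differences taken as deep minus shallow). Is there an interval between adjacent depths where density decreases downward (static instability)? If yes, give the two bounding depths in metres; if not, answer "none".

78–145 m

Evaluate Δρ/ρ₀ = −αΔT + βΔS across each adjacent pair:
  12–78 m: −αΔT+βΔS = −(1.2 × 10⁻⁴)(-3.8)+(7.5 × 10⁻⁴)(+19.17) = 0.015 → stable
  78–145 m: −αΔT+βΔS = −(1.2 × 10⁻⁴)(-0.9)+(7.5 × 10⁻⁴)(-23.76) = -0.018 → UNSTABLE
  145–180 m: −αΔT+βΔS = −(1.2 × 10⁻⁴)(+0.0)+(7.5 × 10⁻⁴)(+8.50) = 6.4 × 10⁻³ → stable
  180–236 m: −αΔT+βΔS = −(1.2 × 10⁻⁴)(+0.0)+(7.5 × 10⁻⁴)(+16.49) = 0.012 → stable
The 78–145 m interval has Δρ < 0: lighter water underlies denser water.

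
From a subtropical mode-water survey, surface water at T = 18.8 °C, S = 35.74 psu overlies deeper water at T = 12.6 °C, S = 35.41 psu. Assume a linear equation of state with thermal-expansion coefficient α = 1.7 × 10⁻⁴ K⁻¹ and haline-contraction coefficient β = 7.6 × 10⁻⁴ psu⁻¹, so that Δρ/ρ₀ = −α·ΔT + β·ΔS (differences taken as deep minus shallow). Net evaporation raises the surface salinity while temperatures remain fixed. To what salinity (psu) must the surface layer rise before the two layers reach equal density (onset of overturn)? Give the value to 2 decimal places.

36.80 psu

Neutral buoyancy requires −α(T_deep − T_surf) + β(S_deep − S_surf′) = 0.
S_surf′ = S_deep − (α/β)·ΔT = 35.41 − (1.7 × 10⁻⁴/7.6 × 10⁻⁴)·(-6.2) = 36.7968 psu.
Increase required: 36.7968 − 35.74 = 1.0568 psu.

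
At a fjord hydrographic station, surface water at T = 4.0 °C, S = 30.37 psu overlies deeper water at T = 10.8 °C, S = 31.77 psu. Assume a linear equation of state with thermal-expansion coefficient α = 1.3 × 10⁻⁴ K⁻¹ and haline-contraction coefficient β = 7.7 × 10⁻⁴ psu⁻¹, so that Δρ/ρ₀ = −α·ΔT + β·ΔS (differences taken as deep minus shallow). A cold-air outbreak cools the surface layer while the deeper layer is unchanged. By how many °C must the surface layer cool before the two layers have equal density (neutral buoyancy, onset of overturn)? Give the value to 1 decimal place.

1.5 °C

Neutral buoyancy requires Δρ = 0, i.e. −α(T_deep − T_surf′) + β(S_deep − S_surf) = 0.
T_surf′ = T_deep − (β/α)·ΔS = 10.8 − (7.7 × 10⁻⁴/1.3 × 10⁻⁴)·(+1.40) = 2.508 °C.
Cooling required: 4.0 − (2.508) = 1.492 °C.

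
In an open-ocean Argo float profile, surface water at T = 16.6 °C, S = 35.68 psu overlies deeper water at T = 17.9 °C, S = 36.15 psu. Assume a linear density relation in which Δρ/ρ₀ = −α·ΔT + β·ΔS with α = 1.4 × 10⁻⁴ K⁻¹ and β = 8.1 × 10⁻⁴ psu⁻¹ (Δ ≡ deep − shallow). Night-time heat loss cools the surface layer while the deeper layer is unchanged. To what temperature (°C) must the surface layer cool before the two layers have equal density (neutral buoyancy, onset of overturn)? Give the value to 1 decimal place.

15.2 °C

Neutral buoyancy requires Δρ = 0, i.e. −α(T_deep − T_surf′) + β(S_deep − S_surf) = 0.
T_surf′ = T_deep − (β/α)·ΔS = 17.9 − (8.1 × 10⁻⁴/1.4 × 10⁻⁴)·(+0.47) = 15.181 °C.
Cooling required: 16.6 − (15.181) = 1.419 °C.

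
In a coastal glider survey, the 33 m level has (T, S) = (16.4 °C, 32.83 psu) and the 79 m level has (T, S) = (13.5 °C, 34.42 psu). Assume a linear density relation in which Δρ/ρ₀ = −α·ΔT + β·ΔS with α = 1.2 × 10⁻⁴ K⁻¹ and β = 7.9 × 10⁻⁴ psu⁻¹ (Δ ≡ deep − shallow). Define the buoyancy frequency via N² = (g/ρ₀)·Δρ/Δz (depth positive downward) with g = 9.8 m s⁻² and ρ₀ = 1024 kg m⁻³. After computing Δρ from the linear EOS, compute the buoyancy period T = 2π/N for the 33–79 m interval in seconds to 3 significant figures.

ΔT = -2.9 K, ΔS = +1.59 psu (deep − shallow).
Δρ/ρ₀ = −αΔT + βΔS = 3.48 × 10⁻⁴ + 1.2561 × 10⁻³ = 1.6041 × 10⁻³, so Δρ ≈ 1.643 kg m⁻³.
N² = (g/ρ₀)·Δρ/Δz = g·(Δρ/ρ₀)/Δz = 9.8 × 1.6041 × 10⁻³ / 46 = 3.4174 × 10⁻⁴ s⁻².
N = √(3.4174 × 10⁻⁴) = 0.018486 rad s⁻¹ → T = 2π/N = 339.89 s ≈ 340 s.

340 s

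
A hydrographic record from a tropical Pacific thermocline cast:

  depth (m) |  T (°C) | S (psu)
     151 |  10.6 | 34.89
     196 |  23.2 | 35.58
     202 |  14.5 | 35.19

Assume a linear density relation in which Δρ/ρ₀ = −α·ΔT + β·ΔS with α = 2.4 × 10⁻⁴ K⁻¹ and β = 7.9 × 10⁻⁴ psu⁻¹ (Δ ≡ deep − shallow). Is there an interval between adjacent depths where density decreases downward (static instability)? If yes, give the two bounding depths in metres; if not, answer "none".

151–196 m

Evaluate Δρ/ρ₀ = −αΔT + βΔS across each adjacent pair:
  151–196 m: −αΔT+βΔS = −(2.4 × 10⁻⁴)(+12.6)+(7.9 × 10⁻⁴)(+0.69) = -2.5 × 10⁻³ → UNSTABLE
  196–202 m: −αΔT+βΔS = −(2.4 × 10⁻⁴)(-8.7)+(7.9 × 10⁻⁴)(-0.39) = 1.8 × 10⁻³ → stable
The 151–196 m interval has Δρ < 0: lighter water underlies denser water.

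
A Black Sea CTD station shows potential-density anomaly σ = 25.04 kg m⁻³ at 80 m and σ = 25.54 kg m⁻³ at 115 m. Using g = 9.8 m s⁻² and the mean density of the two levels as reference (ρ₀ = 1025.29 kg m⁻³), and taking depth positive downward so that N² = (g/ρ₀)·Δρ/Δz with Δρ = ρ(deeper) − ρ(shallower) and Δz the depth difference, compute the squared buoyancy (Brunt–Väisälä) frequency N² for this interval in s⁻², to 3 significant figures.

Δρ = 1025.54 − 1025.04 = 0.50 kg m⁻³ over Δz = 115 − 80 = 35 m.
N² = (9.8/1025.29) × (0.50/35) = 1.3655 × 10⁻⁴ s⁻² ≈ 1.37 × 10⁻⁴ s⁻².

1.37 × 10⁻⁴ s⁻²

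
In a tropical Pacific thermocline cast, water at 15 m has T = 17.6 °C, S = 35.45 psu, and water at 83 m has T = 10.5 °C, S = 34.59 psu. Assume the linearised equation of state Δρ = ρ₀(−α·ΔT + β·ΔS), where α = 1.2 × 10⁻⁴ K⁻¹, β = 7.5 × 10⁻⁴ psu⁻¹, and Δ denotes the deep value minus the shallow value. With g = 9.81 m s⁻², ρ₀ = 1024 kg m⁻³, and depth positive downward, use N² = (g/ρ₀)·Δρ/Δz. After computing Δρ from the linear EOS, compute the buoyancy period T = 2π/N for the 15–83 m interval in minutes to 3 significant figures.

19.2 min

ΔT = -7.1 K, ΔS = -0.86 psu (deep − shallow).
Δρ/ρ₀ = −αΔT + βΔS = 8.52 × 10⁻⁴ − 6.45 × 10⁻⁴ = 2.07 × 10⁻⁴, so Δρ ≈ 0.2120 kg m⁻³.
N² = (g/ρ₀)·Δρ/Δz = g·(Δρ/ρ₀)/Δz = 9.81 × 2.07 × 10⁻⁴ / 68 = 2.9863 × 10⁻⁵ s⁻².
N = √(2.9863 × 10⁻⁵) = 5.4647 × 10⁻³ rad s⁻¹ → T = 2π/N = 1.1498 × 10³ s = 19.163 min ≈ 19.2 min.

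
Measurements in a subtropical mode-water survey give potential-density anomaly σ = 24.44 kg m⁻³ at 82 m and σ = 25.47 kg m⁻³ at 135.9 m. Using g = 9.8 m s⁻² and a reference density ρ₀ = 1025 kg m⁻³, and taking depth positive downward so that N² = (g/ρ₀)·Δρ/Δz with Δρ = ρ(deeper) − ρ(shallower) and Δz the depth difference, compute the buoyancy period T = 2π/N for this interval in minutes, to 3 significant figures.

Δρ = 1025.47 − 1024.44 = 1.03 kg m⁻³ over Δz = 135.9 − 82 = 53.9 m.
N² = (9.8/1025) × (1.03/53.9) = 1.8271 × 10⁻⁴ s⁻².
N = √(1.8271 × 10⁻⁴) = 0.013517 rad s⁻¹, so T = 2π/N = 464.84 s = 7.7473 min ≈ 7.75 min.

7.75 min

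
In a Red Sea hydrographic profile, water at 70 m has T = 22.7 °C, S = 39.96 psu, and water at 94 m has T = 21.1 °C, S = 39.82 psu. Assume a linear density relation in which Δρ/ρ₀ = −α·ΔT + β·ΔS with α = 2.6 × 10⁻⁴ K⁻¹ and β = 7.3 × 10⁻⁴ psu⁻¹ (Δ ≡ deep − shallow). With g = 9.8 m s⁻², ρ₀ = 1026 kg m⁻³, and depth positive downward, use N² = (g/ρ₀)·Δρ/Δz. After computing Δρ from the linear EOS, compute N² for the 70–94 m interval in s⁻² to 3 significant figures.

ΔT = -1.6 K, ΔS = -0.14 psu (deep − shallow).
Δρ/ρ₀ = −αΔT + βΔS = 4.16 × 10⁻⁴ − 1.022 × 10⁻⁴ = 3.138 × 10⁻⁴, so Δρ ≈ 0.3220 kg m⁻³.
N² = (g/ρ₀)·Δρ/Δz = g·(Δρ/ρ₀)/Δz = 9.8 × 3.138 × 10⁻⁴ / 24 = 1.2814 × 10⁻⁴ s⁻² ≈ 1.28 × 10⁻⁴ s⁻².

1.28 × 10⁻⁴ s⁻²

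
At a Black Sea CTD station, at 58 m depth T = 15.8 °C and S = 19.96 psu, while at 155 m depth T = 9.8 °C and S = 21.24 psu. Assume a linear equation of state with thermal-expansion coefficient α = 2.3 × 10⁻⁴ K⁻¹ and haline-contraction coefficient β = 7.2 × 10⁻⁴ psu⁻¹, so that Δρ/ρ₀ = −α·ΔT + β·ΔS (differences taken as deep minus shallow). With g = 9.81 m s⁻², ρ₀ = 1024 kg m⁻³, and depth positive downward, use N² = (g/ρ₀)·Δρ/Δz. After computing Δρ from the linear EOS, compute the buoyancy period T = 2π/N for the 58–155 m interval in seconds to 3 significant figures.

412 s

ΔT = -6.0 K, ΔS = +1.28 psu (deep − shallow).
Δρ/ρ₀ = −αΔT + βΔS = 1.38 × 10⁻³ + 9.216 × 10⁻⁴ = 2.3016 × 10⁻³, so Δρ ≈ 2.357 kg m⁻³.
N² = (g/ρ₀)·Δρ/Δz = g·(Δρ/ρ₀)/Δz = 9.81 × 2.3016 × 10⁻³ / 97 = 2.3277 × 10⁻⁴ s⁻².
N = √(2.3277 × 10⁻⁴) = 0.015257 rad s⁻¹ → T = 2π/N = 411.82 s ≈ 412 s.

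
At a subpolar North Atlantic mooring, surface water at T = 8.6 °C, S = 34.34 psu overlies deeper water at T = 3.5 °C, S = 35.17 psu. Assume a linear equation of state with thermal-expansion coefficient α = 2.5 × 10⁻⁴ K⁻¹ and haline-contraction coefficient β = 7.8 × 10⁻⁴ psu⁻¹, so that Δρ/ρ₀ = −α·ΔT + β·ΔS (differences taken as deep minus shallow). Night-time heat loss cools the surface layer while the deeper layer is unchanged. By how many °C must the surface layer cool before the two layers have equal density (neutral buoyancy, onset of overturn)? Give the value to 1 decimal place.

7.7 °C

Neutral buoyancy requires Δρ = 0, i.e. −α(T_deep − T_surf′) + β(S_deep − S_surf) = 0.
T_surf′ = T_deep − (β/α)·ΔS = 3.5 − (7.8 × 10⁻⁴/2.5 × 10⁻⁴)·(+0.83) = 0.910 °C.
Cooling required: 8.6 − (0.910) = 7.690 °C.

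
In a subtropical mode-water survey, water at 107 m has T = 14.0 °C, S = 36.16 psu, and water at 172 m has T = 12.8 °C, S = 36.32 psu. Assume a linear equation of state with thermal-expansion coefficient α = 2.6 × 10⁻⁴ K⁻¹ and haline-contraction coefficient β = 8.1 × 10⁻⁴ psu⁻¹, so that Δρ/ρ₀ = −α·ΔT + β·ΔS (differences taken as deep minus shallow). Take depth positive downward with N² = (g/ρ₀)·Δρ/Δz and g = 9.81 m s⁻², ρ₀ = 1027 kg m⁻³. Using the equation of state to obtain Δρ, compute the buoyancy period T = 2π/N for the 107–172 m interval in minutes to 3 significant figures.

ΔT = -1.2 K, ΔS = +0.16 psu (deep − shallow).
Δρ/ρ₀ = −αΔT + βΔS = 3.12 × 10⁻⁴ + 1.296 × 10⁻⁴ = 4.416 × 10⁻⁴, so Δρ ≈ 0.4535 kg m⁻³.
N² = (g/ρ₀)·Δρ/Δz = g·(Δρ/ρ₀)/Δz = 9.81 × 4.416 × 10⁻⁴ / 65 = 6.6648 × 10⁻⁵ s⁻².
N = √(6.6648 × 10⁻⁵) = 8.1638 × 10⁻³ rad s⁻¹ → T = 2π/N = 769.64 s = 12.827 min ≈ 12.8 min.

12.8 min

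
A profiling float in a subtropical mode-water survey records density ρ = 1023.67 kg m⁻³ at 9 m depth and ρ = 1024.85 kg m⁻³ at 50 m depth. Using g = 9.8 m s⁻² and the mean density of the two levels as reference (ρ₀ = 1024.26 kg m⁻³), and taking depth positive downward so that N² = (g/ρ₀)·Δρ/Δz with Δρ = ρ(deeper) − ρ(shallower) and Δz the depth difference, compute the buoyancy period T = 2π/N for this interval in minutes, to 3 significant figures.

Δρ = 1024.85 − 1023.67 = 1.18 kg m⁻³ over Δz = 50 − 9 = 41 m.
N² = (9.8/1024.26) × (1.18/41) = 2.7537 × 10⁻⁴ s⁻².
N = √(2.7537 × 10⁻⁴) = 0.016594 rad s⁻¹, so T = 2π/N = 378.64 s = 6.3107 min ≈ 6.31 min.

6.31 min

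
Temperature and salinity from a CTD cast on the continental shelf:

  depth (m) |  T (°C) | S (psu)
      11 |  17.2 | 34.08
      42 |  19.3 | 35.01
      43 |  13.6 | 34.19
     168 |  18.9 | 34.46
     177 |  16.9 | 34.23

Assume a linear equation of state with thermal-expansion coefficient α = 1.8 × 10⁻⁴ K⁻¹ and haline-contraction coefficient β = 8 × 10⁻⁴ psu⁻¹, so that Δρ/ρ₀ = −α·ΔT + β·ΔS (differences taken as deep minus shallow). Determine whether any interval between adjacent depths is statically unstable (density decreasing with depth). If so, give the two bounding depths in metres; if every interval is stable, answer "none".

43–168 m

Evaluate Δρ/ρ₀ = −αΔT + βΔS across each adjacent pair:
  11–42 m: −αΔT+βΔS = −(1.8 × 10⁻⁴)(+2.1)+(8 × 10⁻⁴)(+0.93) = 3.7 × 10⁻⁴ → stable
  42–43 m: −αΔT+βΔS = −(1.8 × 10⁻⁴)(-5.7)+(8 × 10⁻⁴)(-0.82) = 3.7 × 10⁻⁴ → stable
  43–168 m: −αΔT+βΔS = −(1.8 × 10⁻⁴)(+5.3)+(8 × 10⁻⁴)(+0.27) = -7.4 × 10⁻⁴ → UNSTABLE
  168–177 m: −αΔT+βΔS = −(1.8 × 10⁻⁴)(-2.0)+(8 × 10⁻⁴)(-0.23) = 1.8 × 10⁻⁴ → stable
The 43–168 m interval has Δρ < 0: lighter water underlies denser water.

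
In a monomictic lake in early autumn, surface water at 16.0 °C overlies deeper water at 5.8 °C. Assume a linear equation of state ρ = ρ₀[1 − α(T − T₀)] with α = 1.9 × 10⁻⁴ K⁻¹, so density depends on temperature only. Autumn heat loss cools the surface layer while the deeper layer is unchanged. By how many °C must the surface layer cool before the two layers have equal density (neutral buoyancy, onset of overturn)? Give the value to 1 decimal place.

10.2 °C

With temperature the only control, equal density requires T_surf′ = T_deep.
T_surf′ = 5.8 °C.
Cooling required: 16.0 − 5.8 = 10.2 °C.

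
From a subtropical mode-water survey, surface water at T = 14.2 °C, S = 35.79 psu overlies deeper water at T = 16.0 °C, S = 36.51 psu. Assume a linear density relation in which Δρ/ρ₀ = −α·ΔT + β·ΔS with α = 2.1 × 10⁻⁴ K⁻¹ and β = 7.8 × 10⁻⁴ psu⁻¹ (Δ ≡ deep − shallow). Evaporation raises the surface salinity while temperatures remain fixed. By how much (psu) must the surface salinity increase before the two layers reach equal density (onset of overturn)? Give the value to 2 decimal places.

0.24 psu

Neutral buoyancy requires −α(T_deep − T_surf) + β(S_deep − S_surf′) = 0.
S_surf′ = S_deep − (α/β)·ΔT = 36.51 − (2.1 × 10⁻⁴/7.8 × 10⁻⁴)·(+1.8) = 36.0254 psu.
Increase required: 36.0254 − 35.79 = 0.2354 psu.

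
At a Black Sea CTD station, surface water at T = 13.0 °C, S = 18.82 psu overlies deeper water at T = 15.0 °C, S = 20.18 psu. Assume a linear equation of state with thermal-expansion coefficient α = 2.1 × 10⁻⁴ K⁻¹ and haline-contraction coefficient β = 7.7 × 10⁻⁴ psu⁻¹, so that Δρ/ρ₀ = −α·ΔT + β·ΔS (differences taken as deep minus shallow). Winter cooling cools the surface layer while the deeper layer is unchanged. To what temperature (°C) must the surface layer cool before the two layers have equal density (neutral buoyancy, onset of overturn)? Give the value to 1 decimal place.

Neutral buoyancy requires Δρ = 0, i.e. −α(T_deep − T_surf′) + β(S_deep − S_surf) = 0.
T_surf′ = T_deep − (β/α)·ΔS = 15.0 − (7.7 × 10⁻⁴/2.1 × 10⁻⁴)·(+1.36) = 10.013 °C.
Cooling required: 13.0 − (10.013) = 2.987 °C.

10.0 °C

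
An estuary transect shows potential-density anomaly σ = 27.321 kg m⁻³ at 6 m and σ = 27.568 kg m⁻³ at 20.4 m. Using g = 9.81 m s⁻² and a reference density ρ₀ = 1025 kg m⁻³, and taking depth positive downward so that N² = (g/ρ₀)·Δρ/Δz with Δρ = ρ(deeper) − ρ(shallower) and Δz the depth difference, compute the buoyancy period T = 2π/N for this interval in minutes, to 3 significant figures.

8.17 min

Δρ = 1027.568 − 1027.321 = 0.247 kg m⁻³ over Δz = 20.4 − 6 = 14.4 m.
N² = (9.81/1025) × (0.247/14.4) = 1.6416 × 10⁻⁴ s⁻².
N = √(1.6416 × 10⁻⁴) = 0.012812 rad s⁻¹, so T = 2π/N = 490.41 s = 8.1735 min ≈ 8.17 min.
Since Δρ > 0 the layer is stably stratified.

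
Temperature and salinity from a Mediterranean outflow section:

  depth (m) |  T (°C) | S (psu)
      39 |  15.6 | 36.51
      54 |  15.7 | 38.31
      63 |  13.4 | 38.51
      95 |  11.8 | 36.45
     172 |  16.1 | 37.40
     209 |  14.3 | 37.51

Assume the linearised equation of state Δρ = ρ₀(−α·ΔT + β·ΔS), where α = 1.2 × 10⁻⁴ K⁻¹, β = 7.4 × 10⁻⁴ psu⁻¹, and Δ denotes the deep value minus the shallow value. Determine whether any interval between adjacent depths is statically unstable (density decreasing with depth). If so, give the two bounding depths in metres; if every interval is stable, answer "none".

63–95 m

Evaluate Δρ/ρ₀ = −αΔT + βΔS across each adjacent pair:
  39–54 m: −αΔT+βΔS = −(1.2 × 10⁻⁴)(+0.1)+(7.4 × 10⁻⁴)(+1.80) = 1.3 × 10⁻³ → stable
  54–63 m: −αΔT+βΔS = −(1.2 × 10⁻⁴)(-2.3)+(7.4 × 10⁻⁴)(+0.20) = 4.2 × 10⁻⁴ → stable
  63–95 m: −αΔT+βΔS = −(1.2 × 10⁻⁴)(-1.6)+(7.4 × 10⁻⁴)(-2.06) = -1.3 × 10⁻³ → UNSTABLE
  95–172 m: −αΔT+βΔS = −(1.2 × 10⁻⁴)(+4.3)+(7.4 × 10⁻⁴)(+0.95) = 1.9 × 10⁻⁴ → stable
  172–209 m: −αΔT+βΔS = −(1.2 × 10⁻⁴)(-1.8)+(7.4 × 10⁻⁴)(+0.11) = 3.0 × 10⁻⁴ → stable
The 63–95 m interval has Δρ < 0: lighter water underlies denser water.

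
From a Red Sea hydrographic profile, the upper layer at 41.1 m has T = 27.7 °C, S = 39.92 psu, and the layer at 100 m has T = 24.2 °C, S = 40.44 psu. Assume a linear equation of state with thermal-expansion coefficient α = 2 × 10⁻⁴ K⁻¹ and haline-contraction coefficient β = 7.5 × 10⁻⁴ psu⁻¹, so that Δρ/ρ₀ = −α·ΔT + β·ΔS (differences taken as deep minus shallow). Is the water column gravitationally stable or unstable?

stable

ΔT = 24.2 − 27.7 = -3.5 K and ΔS = 40.44 − 39.92 = +0.52 psu (deep − shallow).
−αΔT = 7.00 × 10⁻⁴; βΔS = 3.90 × 10⁻⁴; sum Δρ/ρ₀ = 1.09 × 10⁻³.
Δρ/ρ₀ > 0, so Δρ > 0: deeper water is denser → statically stable.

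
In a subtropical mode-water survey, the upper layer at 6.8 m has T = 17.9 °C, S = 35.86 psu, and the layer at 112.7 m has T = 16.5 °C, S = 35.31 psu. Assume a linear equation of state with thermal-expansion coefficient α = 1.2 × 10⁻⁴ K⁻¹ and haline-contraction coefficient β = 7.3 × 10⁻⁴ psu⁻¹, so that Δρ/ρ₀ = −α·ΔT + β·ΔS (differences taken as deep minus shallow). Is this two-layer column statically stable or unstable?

ΔT = 16.5 − 17.9 = -1.4 K and ΔS = 35.31 − 35.86 = -0.55 psu (deep − shallow).
−αΔT = 1.68 × 10⁻⁴; βΔS = -4.015 × 10⁻⁴; sum Δρ/ρ₀ = -2.335 × 10⁻⁴.
Δρ/ρ₀ < 0, so Δρ < 0: deeper water is lighter → statically unstable; the column would overturn.

unstable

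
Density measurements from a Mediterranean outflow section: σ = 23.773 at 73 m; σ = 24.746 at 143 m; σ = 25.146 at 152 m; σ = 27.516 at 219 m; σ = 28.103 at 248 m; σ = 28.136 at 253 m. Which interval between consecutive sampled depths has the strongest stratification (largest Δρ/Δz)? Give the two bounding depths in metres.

143–152 m

Compute the density gradient over each adjacent pair:
  73–143 m: Δρ/Δz = 0.973/70 = 0.014 kg m⁻⁴
  143–152 m: Δρ/Δz = 0.400/9 = 0.044 kg m⁻⁴
  152–219 m: Δρ/Δz = 2.370/67 = 0.035 kg m⁻⁴
  219–248 m: Δρ/Δz = 0.587/29 = 0.020 kg m⁻⁴
  248–253 m: Δρ/Δz = 0.033/5 = 6.6 × 10⁻³ kg m⁻⁴
The largest gradient is in the 143–152 m interval — the pycnocline.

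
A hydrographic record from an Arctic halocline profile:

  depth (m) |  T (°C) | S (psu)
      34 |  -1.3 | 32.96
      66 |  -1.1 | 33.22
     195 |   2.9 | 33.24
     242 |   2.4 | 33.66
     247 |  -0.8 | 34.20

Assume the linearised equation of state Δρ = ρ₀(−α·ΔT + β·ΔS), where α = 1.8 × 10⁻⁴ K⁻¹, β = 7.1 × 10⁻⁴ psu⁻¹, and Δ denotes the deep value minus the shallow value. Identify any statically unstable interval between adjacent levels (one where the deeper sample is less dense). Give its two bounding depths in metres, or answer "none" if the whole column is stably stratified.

Evaluate Δρ/ρ₀ = −αΔT + βΔS across each adjacent pair:
  34–66 m: −αΔT+βΔS = −(1.8 × 10⁻⁴)(+0.2)+(7.1 × 10⁻⁴)(+0.26) = 1.5 × 10⁻⁴ → stable
  66–195 m: −αΔT+βΔS = −(1.8 × 10⁻⁴)(+4.0)+(7.1 × 10⁻⁴)(+0.02) = -7.1 × 10⁻⁴ → UNSTABLE
  195–242 m: −αΔT+βΔS = −(1.8 × 10⁻⁴)(-0.5)+(7.1 × 10⁻⁴)(+0.42) = 3.9 × 10⁻⁴ → stable
  242–247 m: −αΔT+βΔS = −(1.8 × 10⁻⁴)(-3.2)+(7.1 × 10⁻⁴)(+0.54) = 9.6 × 10⁻⁴ → stable
The 66–195 m interval has Δρ < 0: lighter water underlies denser water.

66–195 m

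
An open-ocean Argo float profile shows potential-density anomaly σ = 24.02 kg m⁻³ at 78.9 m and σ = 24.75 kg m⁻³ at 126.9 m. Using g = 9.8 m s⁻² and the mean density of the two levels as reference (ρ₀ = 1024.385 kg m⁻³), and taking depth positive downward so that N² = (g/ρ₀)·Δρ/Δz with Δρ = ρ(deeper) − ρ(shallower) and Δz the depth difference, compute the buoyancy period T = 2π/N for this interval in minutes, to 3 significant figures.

8.68 min

Δρ = 1024.75 − 1024.02 = 0.73 kg m⁻³ over Δz = 126.9 − 78.9 = 48 m.
N² = (9.8/1024.385) × (0.73/48) = 1.4549 × 10⁻⁴ s⁻².
N = √(1.4549 × 10⁻⁴) = 0.012062 rad s⁻¹, so T = 2π/N = 520.91 s = 8.6818 min ≈ 8.68 min.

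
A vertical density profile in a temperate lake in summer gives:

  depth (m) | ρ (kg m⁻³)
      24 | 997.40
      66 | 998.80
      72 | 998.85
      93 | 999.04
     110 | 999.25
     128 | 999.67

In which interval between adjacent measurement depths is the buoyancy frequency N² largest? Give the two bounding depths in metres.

Compute the density gradient over each adjacent pair:
  24–66 m: Δρ/Δz = 1.40/42 = 0.033 kg m⁻⁴
  66–72 m: Δρ/Δz = 0.05/6 = 8.3 × 10⁻³ kg m⁻⁴
  72–93 m: Δρ/Δz = 0.19/21 = 9.0 × 10⁻³ kg m⁻⁴
  93–110 m: Δρ/Δz = 0.21/17 = 0.012 kg m⁻⁴
  110–128 m: Δρ/Δz = 0.42/18 = 0.023 kg m⁻⁴
The largest gradient is in the 24–66 m interval — the pycnocline.

24–66 m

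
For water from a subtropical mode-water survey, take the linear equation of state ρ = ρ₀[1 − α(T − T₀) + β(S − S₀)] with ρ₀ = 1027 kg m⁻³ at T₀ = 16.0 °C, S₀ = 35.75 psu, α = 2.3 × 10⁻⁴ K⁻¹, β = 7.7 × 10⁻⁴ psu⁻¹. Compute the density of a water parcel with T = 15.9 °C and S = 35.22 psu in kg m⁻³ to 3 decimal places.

T − T₀ = -0.1 K, S − S₀ = -0.53 psu.
Bracket = 1 − α·(-0.1) + β·(-0.53) = 1 + (-3.851 × 10⁻⁴) = 0.9996149.
ρ = 1027 × 0.9996149 = 1026.605 kg m⁻³.

1026.605 kg m⁻³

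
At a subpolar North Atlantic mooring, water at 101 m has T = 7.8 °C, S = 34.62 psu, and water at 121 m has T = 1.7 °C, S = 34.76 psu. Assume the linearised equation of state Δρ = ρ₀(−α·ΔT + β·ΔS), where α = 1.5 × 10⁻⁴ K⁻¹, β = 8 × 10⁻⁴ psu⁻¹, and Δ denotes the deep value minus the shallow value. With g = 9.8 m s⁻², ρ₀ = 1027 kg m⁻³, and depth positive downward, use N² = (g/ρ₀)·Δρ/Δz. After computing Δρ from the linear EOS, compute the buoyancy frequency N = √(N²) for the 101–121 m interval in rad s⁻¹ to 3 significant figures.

0.0224 rad s⁻¹

ΔT = -6.1 K, ΔS = +0.14 psu (deep − shallow).
Δρ/ρ₀ = −αΔT + βΔS = 9.15 × 10⁻⁴ + 1.12 × 10⁻⁴ = 1.027 × 10⁻³, so Δρ ≈ 1.055 kg m⁻³.
N² = (g/ρ₀)·Δρ/Δz = g·(Δρ/ρ₀)/Δz = 9.8 × 1.027 × 10⁻³ / 20 = 5.0323 × 10⁻⁴ s⁻².
N = √(5.0323 × 10⁻⁴) = 0.022433 rad s⁻¹ ≈ 0.0224 rad s⁻¹.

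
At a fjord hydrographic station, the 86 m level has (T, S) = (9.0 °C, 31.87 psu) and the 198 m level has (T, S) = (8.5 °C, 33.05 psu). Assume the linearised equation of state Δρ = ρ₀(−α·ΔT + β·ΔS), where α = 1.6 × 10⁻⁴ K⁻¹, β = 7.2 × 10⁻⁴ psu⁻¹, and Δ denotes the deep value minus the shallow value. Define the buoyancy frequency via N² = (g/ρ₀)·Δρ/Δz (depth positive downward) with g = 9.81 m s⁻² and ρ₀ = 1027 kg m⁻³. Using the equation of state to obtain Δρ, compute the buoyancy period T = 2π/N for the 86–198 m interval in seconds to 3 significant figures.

696 s

ΔT = -0.5 K, ΔS = +1.18 psu (deep − shallow).
Δρ/ρ₀ = −αΔT + βΔS = 8.00 × 10⁻⁵ + 8.496 × 10⁻⁴ = 9.296 × 10⁻⁴, so Δρ ≈ 0.9547 kg m⁻³.
N² = (g/ρ₀)·Δρ/Δz = g·(Δρ/ρ₀)/Δz = 9.81 × 9.296 × 10⁻⁴ / 112 = 8.1423 × 10⁻⁵ s⁻².
N = √(8.1423 × 10⁻⁵) = 9.0235 × 10⁻³ rad s⁻¹ → T = 2π/N = 696.31 s ≈ 696 s.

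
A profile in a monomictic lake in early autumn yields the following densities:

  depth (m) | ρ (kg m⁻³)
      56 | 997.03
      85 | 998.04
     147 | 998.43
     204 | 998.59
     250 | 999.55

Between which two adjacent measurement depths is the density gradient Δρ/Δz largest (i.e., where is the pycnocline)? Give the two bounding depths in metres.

Compute the density gradient over each adjacent pair:
  56–85 m: Δρ/Δz = 1.01/29 = 0.035 kg m⁻⁴
  85–147 m: Δρ/Δz = 0.39/62 = 6.3 × 10⁻³ kg m⁻⁴
  147–204 m: Δρ/Δz = 0.16/57 = 2.8 × 10⁻³ kg m⁻⁴
  204–250 m: Δρ/Δz = 0.96/46 = 0.021 kg m⁻⁴
The largest gradient is in the 56–85 m interval — the pycnocline.

56–85 m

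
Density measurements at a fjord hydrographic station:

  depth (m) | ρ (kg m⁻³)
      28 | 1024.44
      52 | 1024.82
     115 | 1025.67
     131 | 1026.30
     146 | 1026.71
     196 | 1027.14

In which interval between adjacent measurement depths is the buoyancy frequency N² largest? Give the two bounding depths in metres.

115–131 m

Compute the density gradient over each adjacent pair:
  28–52 m: Δρ/Δz = 0.38/24 = 0.016 kg m⁻⁴
  52–115 m: Δρ/Δz = 0.85/63 = 0.013 kg m⁻⁴
  115–131 m: Δρ/Δz = 0.63/16 = 0.039 kg m⁻⁴
  131–146 m: Δρ/Δz = 0.41/15 = 0.027 kg m⁻⁴
  146–196 m: Δρ/Δz = 0.43/50 = 8.6 × 10⁻³ kg m⁻⁴
The largest gradient is in the 115–131 m interval — the pycnocline.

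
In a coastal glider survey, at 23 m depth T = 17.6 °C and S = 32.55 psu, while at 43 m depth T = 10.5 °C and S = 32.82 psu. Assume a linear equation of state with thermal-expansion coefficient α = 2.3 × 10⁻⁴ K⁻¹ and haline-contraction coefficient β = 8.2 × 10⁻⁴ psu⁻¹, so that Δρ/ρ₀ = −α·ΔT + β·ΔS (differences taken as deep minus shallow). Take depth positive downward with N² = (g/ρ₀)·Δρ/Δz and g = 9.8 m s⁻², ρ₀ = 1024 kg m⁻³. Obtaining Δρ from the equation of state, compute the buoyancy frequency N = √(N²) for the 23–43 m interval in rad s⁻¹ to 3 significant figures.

0.0301 rad s⁻¹

ΔT = -7.1 K, ΔS = +0.27 psu (deep − shallow).
Δρ/ρ₀ = −αΔT + βΔS = 1.633 × 10⁻³ + 2.214 × 10⁻⁴ = 1.8544 × 10⁻³, so Δρ ≈ 1.899 kg m⁻³.
N² = (g/ρ₀)·Δρ/Δz = g·(Δρ/ρ₀)/Δz = 9.8 × 1.8544 × 10⁻³ / 20 = 9.0866 × 10⁻⁴ s⁻².
N = √(9.0866 × 10⁻⁴) = 0.030144 rad s⁻¹ ≈ 0.0301 rad s⁻¹.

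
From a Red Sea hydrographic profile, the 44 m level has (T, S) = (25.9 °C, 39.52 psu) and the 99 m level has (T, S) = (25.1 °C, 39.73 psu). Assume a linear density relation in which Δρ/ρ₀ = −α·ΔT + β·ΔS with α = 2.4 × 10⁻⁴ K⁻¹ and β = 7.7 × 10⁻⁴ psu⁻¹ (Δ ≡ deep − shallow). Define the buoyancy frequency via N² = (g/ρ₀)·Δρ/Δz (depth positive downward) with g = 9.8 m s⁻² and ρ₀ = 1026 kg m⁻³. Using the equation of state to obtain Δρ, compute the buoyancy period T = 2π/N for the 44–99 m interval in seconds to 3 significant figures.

791 s

ΔT = -0.8 K, ΔS = +0.21 psu (deep − shallow).
Δρ/ρ₀ = −αΔT + βΔS = 1.92 × 10⁻⁴ + 1.617 × 10⁻⁴ = 3.537 × 10⁻⁴, so Δρ ≈ 0.3629 kg m⁻³.
N² = (g/ρ₀)·Δρ/Δz = g·(Δρ/ρ₀)/Δz = 9.8 × 3.537 × 10⁻⁴ / 55 = 6.3023 × 10⁻⁵ s⁻².
N = √(6.3023 × 10⁻⁵) = 7.9387 × 10⁻³ rad s⁻¹ → T = 2π/N = 791.46 s ≈ 791 s.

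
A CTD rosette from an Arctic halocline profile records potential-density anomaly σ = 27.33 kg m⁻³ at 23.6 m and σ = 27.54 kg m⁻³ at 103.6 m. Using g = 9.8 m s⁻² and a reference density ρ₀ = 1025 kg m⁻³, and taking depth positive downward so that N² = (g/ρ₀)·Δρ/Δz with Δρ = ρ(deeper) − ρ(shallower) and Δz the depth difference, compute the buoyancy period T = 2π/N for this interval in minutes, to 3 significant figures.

20.9 min

Δρ = 1027.54 − 1027.33 = 0.21 kg m⁻³ over Δz = 103.6 − 23.6 = 80 m.
N² = (9.8/1025) × (0.21/80) = 2.5098 × 10⁻⁵ s⁻².
N = √(2.5098 × 10⁻⁵) = 5.0098 × 10⁻³ rad s⁻¹, so T = 2π/N = 1.2542 × 10³ s = 20.903 min ≈ 20.9 min.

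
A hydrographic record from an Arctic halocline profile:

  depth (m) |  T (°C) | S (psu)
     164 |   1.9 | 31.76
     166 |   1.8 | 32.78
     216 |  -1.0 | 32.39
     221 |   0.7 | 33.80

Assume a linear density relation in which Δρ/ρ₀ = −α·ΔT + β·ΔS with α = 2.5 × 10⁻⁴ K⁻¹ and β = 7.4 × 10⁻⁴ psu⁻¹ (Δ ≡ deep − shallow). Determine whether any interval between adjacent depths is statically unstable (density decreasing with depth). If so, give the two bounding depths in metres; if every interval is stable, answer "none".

Evaluate Δρ/ρ₀ = −αΔT + βΔS across each adjacent pair:
  164–166 m: −αΔT+βΔS = −(2.5 × 10⁻⁴)(-0.1)+(7.4 × 10⁻⁴)(+1.02) = 7.8 × 10⁻⁴ → stable
  166–216 m: −αΔT+βΔS = −(2.5 × 10⁻⁴)(-2.8)+(7.4 × 10⁻⁴)(-0.39) = 4.1 × 10⁻⁴ → stable
  216–221 m: −αΔT+βΔS = −(2.5 × 10⁻⁴)(+1.7)+(7.4 × 10⁻⁴)(+1.41) = 6.2 × 10⁻⁴ → stable
Every interval has Δρ > 0: the column is stably stratified throughout.

none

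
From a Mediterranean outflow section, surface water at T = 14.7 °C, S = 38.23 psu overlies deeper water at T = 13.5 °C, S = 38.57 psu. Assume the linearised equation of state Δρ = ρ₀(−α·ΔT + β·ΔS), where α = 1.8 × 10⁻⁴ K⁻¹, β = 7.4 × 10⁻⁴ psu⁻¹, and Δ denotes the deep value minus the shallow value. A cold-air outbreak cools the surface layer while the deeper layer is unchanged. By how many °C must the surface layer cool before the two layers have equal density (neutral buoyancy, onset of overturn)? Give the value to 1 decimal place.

2.6 °C

Neutral buoyancy requires Δρ = 0, i.e. −α(T_deep − T_surf′) + β(S_deep − S_surf) = 0.
T_surf′ = T_deep − (β/α)·ΔS = 13.5 − (7.4 × 10⁻⁴/1.8 × 10⁻⁴)·(+0.34) = 12.102 °C.
Cooling required: 14.7 − (12.102) = 2.598 °C.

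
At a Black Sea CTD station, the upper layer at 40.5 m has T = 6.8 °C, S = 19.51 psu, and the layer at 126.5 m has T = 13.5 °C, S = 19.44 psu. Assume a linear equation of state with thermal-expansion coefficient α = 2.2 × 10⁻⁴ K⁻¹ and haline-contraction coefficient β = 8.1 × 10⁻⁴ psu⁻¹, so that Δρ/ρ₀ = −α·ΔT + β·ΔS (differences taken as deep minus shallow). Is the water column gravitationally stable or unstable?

ΔT = 13.5 − 6.8 = +6.7 K and ΔS = 19.44 − 19.51 = -0.07 psu (deep − shallow).
−αΔT = -1.474 × 10⁻³; βΔS = -5.67 × 10⁻⁵; sum Δρ/ρ₀ = -1.5307 × 10⁻³.
Δρ/ρ₀ < 0, so Δρ < 0: deeper water is lighter → statically unstable; the column would overturn.

unstable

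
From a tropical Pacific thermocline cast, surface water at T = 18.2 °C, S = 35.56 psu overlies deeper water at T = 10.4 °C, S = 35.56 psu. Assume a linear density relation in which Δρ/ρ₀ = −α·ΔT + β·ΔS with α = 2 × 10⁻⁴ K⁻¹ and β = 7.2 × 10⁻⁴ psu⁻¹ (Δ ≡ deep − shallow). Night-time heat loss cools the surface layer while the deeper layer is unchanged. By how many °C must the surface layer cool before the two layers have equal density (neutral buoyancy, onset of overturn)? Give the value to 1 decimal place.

7.8 °C

Neutral buoyancy requires Δρ = 0, i.e. −α(T_deep − T_surf′) + β(S_deep − S_surf) = 0.
T_surf′ = T_deep − (β/α)·ΔS = 10.4 − (7.2 × 10⁻⁴/2 × 10⁻⁴)·(+0.00) = 10.400 °C.
Cooling required: 18.2 − (10.400) = 7.800 °C.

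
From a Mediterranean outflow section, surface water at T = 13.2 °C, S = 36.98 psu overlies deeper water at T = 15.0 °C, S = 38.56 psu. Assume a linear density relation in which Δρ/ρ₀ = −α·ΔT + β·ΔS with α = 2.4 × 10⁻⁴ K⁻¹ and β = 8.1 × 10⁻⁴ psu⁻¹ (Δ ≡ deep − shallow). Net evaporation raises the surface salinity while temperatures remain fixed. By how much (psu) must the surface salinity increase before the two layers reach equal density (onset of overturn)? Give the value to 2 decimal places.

Neutral buoyancy requires −α(T_deep − T_surf) + β(S_deep − S_surf′) = 0.
S_surf′ = S_deep − (α/β)·ΔT = 38.56 − (2.4 × 10⁻⁴/8.1 × 10⁻⁴)·(+1.8) = 38.0267 psu.
Increase required: 38.0267 − 36.98 = 1.0467 psu.

1.05 psu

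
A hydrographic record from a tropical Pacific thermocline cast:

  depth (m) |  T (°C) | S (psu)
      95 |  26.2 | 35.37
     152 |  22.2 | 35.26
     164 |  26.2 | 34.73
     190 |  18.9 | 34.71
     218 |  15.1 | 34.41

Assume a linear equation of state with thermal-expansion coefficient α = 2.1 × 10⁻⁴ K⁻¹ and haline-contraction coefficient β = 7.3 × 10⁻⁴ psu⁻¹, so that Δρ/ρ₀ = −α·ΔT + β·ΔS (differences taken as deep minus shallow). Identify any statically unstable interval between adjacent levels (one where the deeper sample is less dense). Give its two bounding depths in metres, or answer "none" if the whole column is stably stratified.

152–164 m

Evaluate Δρ/ρ₀ = −αΔT + βΔS across each adjacent pair:
  95–152 m: −αΔT+βΔS = −(2.1 × 10⁻⁴)(-4.0)+(7.3 × 10⁻⁴)(-0.11) = 7.6 × 10⁻⁴ → stable
  152–164 m: −αΔT+βΔS = −(2.1 × 10⁻⁴)(+4.0)+(7.3 × 10⁻⁴)(-0.53) = -1.2 × 10⁻³ → UNSTABLE
  164–190 m: −αΔT+βΔS = −(2.1 × 10⁻⁴)(-7.3)+(7.3 × 10⁻⁴)(-0.02) = 1.5 × 10⁻³ → stable
  190–218 m: −αΔT+βΔS = −(2.1 × 10⁻⁴)(-3.8)+(7.3 × 10⁻⁴)(-0.30) = 5.8 × 10⁻⁴ → stable
The 152–164 m interval has Δρ < 0: lighter water underlies denser water.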